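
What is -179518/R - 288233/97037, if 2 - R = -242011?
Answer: -87176021195/23484215481 ≈ -3.7121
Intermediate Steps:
R = 242013 (R = 2 - 1*(-242011) = 2 + 242011 = 242013)
-179518/R - 288233/97037 = -179518/242013 - 288233/97037 = -87176021195/23484215481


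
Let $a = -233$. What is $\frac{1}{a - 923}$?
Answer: $- \frac{1}{1156} \approx -0.00086505$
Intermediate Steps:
$\frac{1}{a - 923} = \frac{1}{-233 - 923} = \frac{1}{-1156} = - \frac{1}{1156}$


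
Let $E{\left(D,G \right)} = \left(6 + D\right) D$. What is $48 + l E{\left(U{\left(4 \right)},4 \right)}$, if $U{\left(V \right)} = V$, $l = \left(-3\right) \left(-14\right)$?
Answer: $1728$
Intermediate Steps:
$l = 42$
$E{\left(D,G \right)} = D \left(6 + D\right)$
$48 + l E{\left(U{\left(4 \right)},4 \right)} = 48 + 42 \cdot 4 \left(6 + 4\right) = 48 + 42 \cdot 4 \cdot 10 = 48 + 42 \cdot 40 = 48 + 1680 = 1728$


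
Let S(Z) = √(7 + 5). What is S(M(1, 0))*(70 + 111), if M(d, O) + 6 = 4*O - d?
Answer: 362*√3 ≈ 627.00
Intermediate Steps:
M(d, O) = -6 - d + 4*O (M(d, O) = -6 + (4*O - d) = -6 + (-d + 4*O) = -6 - d + 4*O)
S(Z) = 2*√3 (S(Z) = √12 = 2*√3)
S(M(1, 0))*(70 + 111) = (2*√3)*(70 + 111) = (2*√3)*181 = 362*√3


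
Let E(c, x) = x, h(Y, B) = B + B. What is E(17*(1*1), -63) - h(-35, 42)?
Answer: -147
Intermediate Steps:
h(Y, B) = 2*B
E(17*(1*1), -63) - h(-35, 42) = -63 - 2*42 = -63 - 1*84 = -63 - 84 = -147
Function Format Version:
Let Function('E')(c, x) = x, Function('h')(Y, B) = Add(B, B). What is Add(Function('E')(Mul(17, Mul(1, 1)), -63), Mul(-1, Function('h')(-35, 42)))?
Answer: -147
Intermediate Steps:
Function('h')(Y, B) = Mul(2, B)
Add(Function('E')(Mul(17, Mul(1, 1)), -63), Mul(-1, Function('h')(-35, 42))) = Add(-63, Mul(-1, Mul(2, 42))) = Add(-63, Mul(-1, 84)) = Add(-63, -84) = -147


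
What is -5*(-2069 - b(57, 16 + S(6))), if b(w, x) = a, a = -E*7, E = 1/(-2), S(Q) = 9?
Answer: 20725/2 ≈ 10363.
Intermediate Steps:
E = -1/2 ≈ -0.50000
a = 7/2 (a = -1*(-1/2)*7 = (1/2)*7 = 7/2 ≈ 3.5000)
b(w, x) = 7/2
-5*(-2069 - b(57, 16 + S(6))) = -5*(-2069 - 1*7/2) = -5*(-2069 - 7/2) = -5*(-4145/2) = 20725/2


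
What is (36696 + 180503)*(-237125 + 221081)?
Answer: -3484740756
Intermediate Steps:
(36696 + 180503)*(-237125 + 221081) = 217199*(-16044) = -3484740756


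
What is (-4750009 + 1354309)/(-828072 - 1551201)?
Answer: 1131900/793091 ≈ 1.4272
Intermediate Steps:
(-4750009 + 1354309)/(-828072 - 1551201) = -3395700/(-2379273) = -3395700*(-1/2379273) = 1131900/793091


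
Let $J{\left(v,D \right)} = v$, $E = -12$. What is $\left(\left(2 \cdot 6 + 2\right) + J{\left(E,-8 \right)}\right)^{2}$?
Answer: $4$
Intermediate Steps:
$\left(\left(2 \cdot 6 + 2\right) + J{\left(E,-8 \right)}\right)^{2} = \left(\left(2 \cdot 6 + 2\right) - 12\right)^{2} = \left(\left(12 + 2\right) - 12\right)^{2} = \left(14 - 12\right)^{2} = 2^{2} = 4$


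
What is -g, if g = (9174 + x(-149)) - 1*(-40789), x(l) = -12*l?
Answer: -51751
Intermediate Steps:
g = 51751 (g = (9174 - 12*(-149)) - 1*(-40789) = (9174 + 1788) + 40789 = 10962 + 40789 = 51751)
-g = -1*51751 = -51751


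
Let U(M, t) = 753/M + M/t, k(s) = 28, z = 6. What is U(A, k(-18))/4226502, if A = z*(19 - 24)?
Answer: -458/73963785 ≈ -6.1922e-6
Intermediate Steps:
A = -30 (A = 6*(19 - 24) = 6*(-5) = -30)
U(A, k(-18))/4226502 = (753/(-30) - 30/28)/4226502 = (753*(-1/30) - 30*1/28)*(1/4226502) = (-251/10 - 15/14)*(1/4226502) = -916/35*1/4226502 = -458/73963785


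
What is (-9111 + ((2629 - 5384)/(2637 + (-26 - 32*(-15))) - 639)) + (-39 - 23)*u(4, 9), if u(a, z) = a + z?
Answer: -32631351/3091 ≈ -10557.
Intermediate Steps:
(-9111 + ((2629 - 5384)/(2637 + (-26 - 32*(-15))) - 639)) + (-39 - 23)*u(4, 9) = (-9111 + ((2629 - 5384)/(2637 + (-26 - 32*(-15))) - 639)) + (-39 - 23)*(4 + 9) = (-9111 + (-2755/(2637 + (-26 + 480)) - 639)) - 62*13 = (-9111 + (-2755/(2637 + 454) - 639)) - 806 = (-9111 + (-2755/3091 - 639)) - 806 = (-9111 - 1977904/3091) - 806 = -30140005/3091 - 806 = -32631351/3091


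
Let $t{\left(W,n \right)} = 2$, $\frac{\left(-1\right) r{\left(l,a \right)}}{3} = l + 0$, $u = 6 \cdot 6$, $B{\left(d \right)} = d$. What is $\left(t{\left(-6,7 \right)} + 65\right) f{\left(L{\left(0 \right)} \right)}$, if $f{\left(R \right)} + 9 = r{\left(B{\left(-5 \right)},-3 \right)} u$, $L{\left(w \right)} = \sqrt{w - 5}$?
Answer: $35577$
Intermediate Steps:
$u = 36$
$r{\left(l,a \right)} = - 3 l$ ($r{\left(l,a \right)} = - 3 \left(l + 0\right) = - 3 l$)
$L{\left(w \right)} = \sqrt{-5 + w}$
$f{\left(R \right)} = 531$ ($f{\left(R \right)} = -9 + \left(-3\right) \left(-5\right) 36 = -9 + 15 \cdot 36 = -9 + 540 = 531$)
$\left(t{\left(-6,7 \right)} + 65\right) f{\left(L{\left(0 \right)} \right)} = \left(2 + 65\right) 531 = 67 \cdot 531 = 35577$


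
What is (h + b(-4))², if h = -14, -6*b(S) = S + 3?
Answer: 6889/36 ≈ 191.36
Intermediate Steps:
b(S) = -½ - S/6 (b(S) = -(S + 3)/6 = -(3 + S)/6 = -½ - S/6)
(h + b(-4))² = (-14 + (-½ - ⅙*(-4)))² = (-14 + (-½ + ⅔))² = (-14 + ⅙)² = (-83/6)² = 6889/36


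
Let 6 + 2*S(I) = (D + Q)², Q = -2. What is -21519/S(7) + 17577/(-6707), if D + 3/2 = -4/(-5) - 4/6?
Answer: -259874666577/32200307 ≈ -8070.6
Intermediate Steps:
D = -41/30 (D = -3/2 + (-4/(-5) - 4/6) = -3/2 + (-4*(-⅕) - 4*⅙) = -3/2 + (⅘ - ⅔) = -3/2 + 2/15 = -41/30 ≈ -1.3667)
S(I) = 4801/1800 (S(I) = -3 + (-41/30 - 2)²/2 = -3 + (-101/30)²/2 = -3 + (½)*(10201/900) = -3 + 10201/1800 = 4801/1800)
-21519/S(7) + 17577/(-6707) = -21519/4801/1800 + 17577/(-6707) = -21519*1800/4801 + 17577*(-1/6707) = -38734200/4801 - 17577/6707 = -259874666577/32200307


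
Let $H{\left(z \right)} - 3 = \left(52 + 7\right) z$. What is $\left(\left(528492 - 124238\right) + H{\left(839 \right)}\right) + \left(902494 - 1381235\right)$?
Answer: $-24983$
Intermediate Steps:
$H{\left(z \right)} = 3 + 59 z$ ($H{\left(z \right)} = 3 + \left(52 + 7\right) z = 3 + 59 z$)
$\left(\left(528492 - 124238\right) + H{\left(839 \right)}\right) + \left(902494 - 1381235\right) = \left(\left(528492 - 124238\right) + \left(3 + 59 \cdot 839\right)\right) + \left(902494 - 1381235\right) = \left(\left(528492 - 124238\right) + \left(3 + 49501\right)\right) + \left(902494 - 1381235\right) = \left(404254 + 49504\right) - 478741 = 453758 - 478741 = -24983$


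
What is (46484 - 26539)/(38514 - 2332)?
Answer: 19945/36182 ≈ 0.55124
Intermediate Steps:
(46484 - 26539)/(38514 - 2332) = 19945/36182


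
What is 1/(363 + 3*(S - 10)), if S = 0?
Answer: 1/333 ≈ 0.0030030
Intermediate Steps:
1/(363 + 3*(S - 10)) = 1/(363 + 3*(0 - 10)) = 1/(363 + 3*(-10)) = 1/(363 - 30) = 1/333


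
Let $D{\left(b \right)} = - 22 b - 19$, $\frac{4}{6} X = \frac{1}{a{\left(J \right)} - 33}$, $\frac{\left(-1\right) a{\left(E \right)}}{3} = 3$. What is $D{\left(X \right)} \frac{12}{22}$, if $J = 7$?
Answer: $- \frac{765}{77} \approx -9.9351$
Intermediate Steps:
$a{\left(E \right)} = -9$ ($a{\left(E \right)} = \left(-3\right) 3 = -9$)
$X = - \frac{1}{28}$ ($X = \frac{3}{2 \left(-9 - 33\right)} = \frac{3}{2 \left(-42\right)} = \frac{3}{2} \left(- \frac{1}{42}\right) = - \frac{1}{28} \approx -0.035714$)
$D{\left(b \right)} = -19 - 22 b$
$D{\left(X \right)} \frac{12}{22} = \left(-19 - - \frac{11}{14}\right) \frac{12}{22} = \left(-19 + \frac{11}{14}\right) 12 \cdot \frac{1}{22} = \left(- \frac{255}{14}\right) \frac{6}{11} = - \frac{765}{77}$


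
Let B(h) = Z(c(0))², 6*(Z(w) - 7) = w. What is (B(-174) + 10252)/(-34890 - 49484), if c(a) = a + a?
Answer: -10301/84374 ≈ -0.12209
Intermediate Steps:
c(a) = 2*a
Z(w) = 7 + w/6
B(h) = 49 (B(h) = (7 + (2*0)/6)² = (7 + (⅙)*0)² = (7 + 0)² = 7² = 49)
(B(-174) + 10252)/(-34890 - 49484) = (49 + 10252)/(-34890 - 49484) = 10301/(-84374) = 10301*(-1/84374) = -10301/84374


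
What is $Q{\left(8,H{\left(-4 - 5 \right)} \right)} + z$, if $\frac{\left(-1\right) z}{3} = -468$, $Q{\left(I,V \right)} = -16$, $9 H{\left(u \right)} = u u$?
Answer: $1388$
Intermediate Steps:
$H{\left(u \right)} = \frac{u^{2}}{9}$ ($H{\left(u \right)} = \frac{u u}{9} = \frac{u^{2}}{9}$)
$z = 1404$ ($z = \left(-3\right) \left(-468\right) = 1404$)
$Q{\left(8,H{\left(-4 - 5 \right)} \right)} + z = -16 + 1404 = 1388$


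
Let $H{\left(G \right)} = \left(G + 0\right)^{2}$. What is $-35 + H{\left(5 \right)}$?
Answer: $-10$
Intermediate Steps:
$H{\left(G \right)} = G^{2}$
$-35 + H{\left(5 \right)} = -35 + 5^{2} = -35 + 25 = -10$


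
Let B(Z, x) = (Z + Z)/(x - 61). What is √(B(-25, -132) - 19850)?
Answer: 10*I*√7393830/193 ≈ 140.89*I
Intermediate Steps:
B(Z, x) = 2*Z/(-61 + x) (B(Z, x) = (2*Z)/(-61 + x) = 2*Z/(-61 + x))
√(B(-25, -132) - 19850) = √(2*(-25)/(-61 - 132) - 19850) = √(2*(-25)/(-193) - 19850) = √(2*(-25)*(-1/193) - 19850) = √(50/193 - 19850) = √(-3831000/193) = 10*I*√7393830/193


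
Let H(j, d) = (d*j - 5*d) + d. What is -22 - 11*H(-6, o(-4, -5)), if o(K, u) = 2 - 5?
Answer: -352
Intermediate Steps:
o(K, u) = -3
H(j, d) = -4*d + d*j (H(j, d) = (-5*d + d*j) + d = -4*d + d*j)
-22 - 11*H(-6, o(-4, -5)) = -22 - (-33)*(-4 - 6) = -22 - (-33)*(-10) = -22 - 11*30 = -22 - 330 = -352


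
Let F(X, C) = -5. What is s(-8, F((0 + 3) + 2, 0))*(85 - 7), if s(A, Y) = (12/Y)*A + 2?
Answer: 8268/5 ≈ 1653.6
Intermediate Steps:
s(A, Y) = 2 + 12*A/Y (s(A, Y) = 12*A/Y + 2 = 2 + 12*A/Y)
s(-8, F((0 + 3) + 2, 0))*(85 - 7) = (2 + 12*(-8)/(-5))*(85 - 7) = (2 + 12*(-8)*(-⅕))*78 = (2 + 96/5)*78 = (106/5)*78 = 8268/5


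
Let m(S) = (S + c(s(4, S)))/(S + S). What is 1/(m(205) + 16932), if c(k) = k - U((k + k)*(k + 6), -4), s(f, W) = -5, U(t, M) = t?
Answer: 41/694233 ≈ 5.9058e-5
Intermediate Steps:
c(k) = k - 2*k*(6 + k) (c(k) = k - (k + k)*(k + 6) = k - 2*k*(6 + k))
m(S) = (5 + S)/(2*S) (m(S) = (S - 5*(-11 - 2*(-5)))/(S + S) = (S - 5*(-11 + 10))/((2*S)) = (S - 5*(-1))*(1/(2*S)) = (S + 5)*(1/(2*S)) = (5 + S)*(1/(2*S)) = (5 + S)/(2*S))
1/(m(205) + 16932) = 1/((½)*(5 + 205)/205 + 16932) = 1/((½)*(1/205)*210 + 16932) = 1/(21/41 + 16932) = 1/(694233/41) = 41/694233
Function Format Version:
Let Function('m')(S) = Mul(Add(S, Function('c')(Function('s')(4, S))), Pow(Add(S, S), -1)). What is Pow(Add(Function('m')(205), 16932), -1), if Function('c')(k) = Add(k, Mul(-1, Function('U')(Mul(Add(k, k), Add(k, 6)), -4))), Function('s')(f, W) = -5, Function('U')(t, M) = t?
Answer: Rational(41, 694233) ≈ 5.9058e-5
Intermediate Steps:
Function('c')(k) = Add(k, Mul(-2, k, Add(6, k))) (Function('c')(k) = Add(k, Mul(-1, Mul(Add(k, k), Add(k, 6)))) = Add(k, Mul(-1, Mul(Mul(2, k), Add(6, k)))) = Add(k, Mul(-1, Mul(2, k, Add(6, k)))) = Add(k, Mul(-2, k, Add(6, k))))
Function('m')(S) = Mul(Rational(1, 2), Pow(S, -1), Add(5, S)) (Function('m')(S) = Mul(Add(S, Mul(-5, Add(-11, Mul(-2, -5)))), Pow(Add(S, S), -1)) = Mul(Add(S, Mul(-5, Add(-11, 10))), Pow(Mul(2, S), -1)) = Mul(Add(S, Mul(-5, -1)), Mul(Rational(1, 2), Pow(S, -1))) = Mul(Add(S, 5), Mul(Rational(1, 2), Pow(S, -1))) = Mul(Add(5, S), Mul(Rational(1, 2), Pow(S, -1))) = Mul(Rational(1, 2), Pow(S, -1), Add(5, S)))
Pow(Add(Function('m')(205), 16932), -1) = Pow(Add(Mul(Rational(1, 2), Pow(205, -1), Add(5, 205)), 16932), -1) = Pow(Add(Mul(Rational(1, 2), Rational(1, 205), 210), 16932), -1) = Pow(Add(Rational(21, 41), 16932), -1) = Pow(Rational(694233, 41), -1) = Rational(41, 694233)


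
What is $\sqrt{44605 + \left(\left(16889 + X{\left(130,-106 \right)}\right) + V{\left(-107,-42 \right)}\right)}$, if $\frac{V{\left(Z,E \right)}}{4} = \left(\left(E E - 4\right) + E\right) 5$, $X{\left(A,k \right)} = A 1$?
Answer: $4 \sqrt{5999} \approx 309.81$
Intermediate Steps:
$X{\left(A,k \right)} = A$
$V{\left(Z,E \right)} = -80 + 20 E + 20 E^{2}$ ($V{\left(Z,E \right)} = 4 \left(\left(E E - 4\right) + E\right) 5 = 4 \left(\left(E^{2} - 4\right) + E\right) 5 = 4 \left(\left(-4 + E^{2}\right) + E\right) 5 = 4 \left(-4 + E + E^{2}\right) 5 = 4 \left(-20 + 5 E + 5 E^{2}\right) = -80 + 20 E + 20 E^{2}$)
$\sqrt{44605 + \left(\left(16889 + X{\left(130,-106 \right)}\right) + V{\left(-107,-42 \right)}\right)} = \sqrt{44605 + \left(\left(16889 + 130\right) + \left(-80 + 20 \left(-42\right) + 20 \left(-42\right)^{2}\right)\right)} = \sqrt{44605 + \left(17019 - -34360\right)} = \sqrt{44605 + \left(17019 + 34360\right)} = \sqrt{44605 + 51379} = \sqrt{95984} = 4 \sqrt{5999}$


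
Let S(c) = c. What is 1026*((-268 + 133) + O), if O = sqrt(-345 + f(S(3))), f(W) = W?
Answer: -138510 + 3078*I*sqrt(38) ≈ -1.3851e+5 + 18974.0*I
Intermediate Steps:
O = 3*I*sqrt(38) (O = sqrt(-345 + 3) = sqrt(-342) = 3*I*sqrt(38) ≈ 18.493*I)
1026*((-268 + 133) + O) = 1026*((-268 + 133) + 3*I*sqrt(38)) = 1026*(-135 + 3*I*sqrt(38)) = -138510 + 3078*I*sqrt(38)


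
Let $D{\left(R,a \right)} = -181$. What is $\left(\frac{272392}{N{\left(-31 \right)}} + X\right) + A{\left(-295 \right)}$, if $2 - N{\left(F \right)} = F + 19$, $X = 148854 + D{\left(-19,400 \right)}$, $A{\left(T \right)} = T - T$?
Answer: $\frac{1176907}{7} \approx 1.6813 \cdot 10^{5}$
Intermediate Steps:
$A{\left(T \right)} = 0$
$X = 148673$ ($X = 148854 - 181 = 148673$)
$N{\left(F \right)} = -17 - F$ ($N{\left(F \right)} = 2 - \left(F + 19\right) = 2 - \left(19 + F\right) = -17 - F$)
$\left(\frac{272392}{N{\left(-31 \right)}} + X\right) + A{\left(-295 \right)} = \left(\frac{272392}{-17 - -31} + 148673\right) + 0 = \left(\frac{272392}{-17 + 31} + 148673\right) + 0 = \left(\frac{272392}{14} + 148673\right) + 0 = \left(272392 \cdot \frac{1}{14} + 148673\right) + 0 = \left(\frac{136196}{7} + 148673\right) + 0 = \frac{1176907}{7} + 0 = \frac{1176907}{7}$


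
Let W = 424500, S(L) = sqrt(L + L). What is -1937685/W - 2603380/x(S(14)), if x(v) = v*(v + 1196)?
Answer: -27775109363/10119995100 - 389205310*sqrt(7)/2503179 ≈ -414.12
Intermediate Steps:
S(L) = sqrt(2)*sqrt(L) (S(L) = sqrt(2*L) = sqrt(2)*sqrt(L))
x(v) = v*(1196 + v)
-1937685/W - 2603380/x(S(14)) = -1937685/424500 - 2603380*sqrt(7)/(14*(1196 + sqrt(2)*sqrt(14))) = -1937685*1/424500 - 2603380*sqrt(7)/(14*(1196 + 2*sqrt(7))) = -129179/28300 - 2603380*sqrt(7)/(14*(1196 + 2*sqrt(7))) = -129179/28300 - 1301690*sqrt(7)/(7*(1196 + 2*sqrt(7)))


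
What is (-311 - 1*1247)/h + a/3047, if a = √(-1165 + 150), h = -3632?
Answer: 779/1816 + I*√1015/3047 ≈ 0.42896 + 0.010456*I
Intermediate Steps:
a = I*√1015 (a = √(-1015) = I*√1015 ≈ 31.859*I)
(-311 - 1*1247)/h + a/3047 = (-311 - 1*1247)/(-3632) + (I*√1015)/3047 = (-311 - 1247)*(-1/3632) + (I*√1015)*(1/3047) = -1558*(-1/3632) + I*√1015/3047 = 779/1816 + I*√1015/3047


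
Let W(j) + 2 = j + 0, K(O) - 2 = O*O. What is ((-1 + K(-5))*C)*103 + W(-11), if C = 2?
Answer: 5343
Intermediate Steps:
K(O) = 2 + O² (K(O) = 2 + O*O = 2 + O²)
W(j) = -2 + j (W(j) = -2 + (j + 0) = -2 + j)
((-1 + K(-5))*C)*103 + W(-11) = ((-1 + (2 + (-5)²))*2)*103 + (-2 - 11) = ((-1 + (2 + 25))*2)*103 - 13 = ((-1 + 27)*2)*103 - 13 = (26*2)*103 - 13 = 52*103 - 13 = 5356 - 13 = 5343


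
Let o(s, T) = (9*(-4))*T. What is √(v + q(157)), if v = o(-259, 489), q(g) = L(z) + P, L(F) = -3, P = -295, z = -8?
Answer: I*√17902 ≈ 133.8*I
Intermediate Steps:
q(g) = -298 (q(g) = -3 - 295 = -298)
o(s, T) = -36*T
v = -17604 (v = -36*489 = -17604)
√(v + q(157)) = √(-17604 - 298) = √(-17902) = I*√17902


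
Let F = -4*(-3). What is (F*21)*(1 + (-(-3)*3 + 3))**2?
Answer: 42588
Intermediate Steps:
F = 12
(F*21)*(1 + (-(-3)*3 + 3))**2 = (12*21)*(1 + (-(-3)*3 + 3))**2 = 252*(1 + (-1*(-9) + 3))**2 = 252*(1 + (9 + 3))**2 = 252*(1 + 12)**2 = 252*13**2 = 252*169 = 42588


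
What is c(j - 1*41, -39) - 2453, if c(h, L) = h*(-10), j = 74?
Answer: -2783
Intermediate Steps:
c(h, L) = -10*h
c(j - 1*41, -39) - 2453 = -10*(74 - 1*41) - 2453 = -10*(74 - 41) - 2453 = -10*33 - 2453 = -330 - 2453 = -2783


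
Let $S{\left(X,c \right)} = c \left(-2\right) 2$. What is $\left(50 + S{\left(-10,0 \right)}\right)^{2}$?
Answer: $2500$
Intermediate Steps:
$S{\left(X,c \right)} = - 4 c$ ($S{\left(X,c \right)} = - 2 c 2 = - 4 c$)
$\left(50 + S{\left(-10,0 \right)}\right)^{2} = \left(50 - 0\right)^{2} = \left(50 + 0\right)^{2} = 50^{2} = 2500$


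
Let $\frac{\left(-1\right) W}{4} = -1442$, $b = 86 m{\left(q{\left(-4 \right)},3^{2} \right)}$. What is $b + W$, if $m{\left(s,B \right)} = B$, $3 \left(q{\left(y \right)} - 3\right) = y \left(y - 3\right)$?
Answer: $6542$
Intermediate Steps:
$q{\left(y \right)} = 3 + \frac{y \left(-3 + y\right)}{3}$ ($q{\left(y \right)} = 3 + \frac{y \left(y - 3\right)}{3} = 3 + \frac{y \left(-3 + y\right)}{3}$)
$b = 774$ ($b = 86 \cdot 3^{2} = 86 \cdot 9 = 774$)
$W = 5768$ ($W = \left(-4\right) \left(-1442\right) = 5768$)
$b + W = 774 + 5768 = 6542$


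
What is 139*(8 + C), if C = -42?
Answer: -4726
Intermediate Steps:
139*(8 + C) = 139*(8 - 42) = 139*(-34) = -4726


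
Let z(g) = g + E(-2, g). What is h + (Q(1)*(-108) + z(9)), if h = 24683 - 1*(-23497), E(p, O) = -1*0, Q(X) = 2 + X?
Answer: 47865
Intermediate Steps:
E(p, O) = 0
z(g) = g (z(g) = g + 0 = g)
h = 48180 (h = 24683 + 23497 = 48180)
h + (Q(1)*(-108) + z(9)) = 48180 + ((2 + 1)*(-108) + 9) = 48180 + (3*(-108) + 9) = 48180 + (-324 + 9) = 48180 - 315 = 47865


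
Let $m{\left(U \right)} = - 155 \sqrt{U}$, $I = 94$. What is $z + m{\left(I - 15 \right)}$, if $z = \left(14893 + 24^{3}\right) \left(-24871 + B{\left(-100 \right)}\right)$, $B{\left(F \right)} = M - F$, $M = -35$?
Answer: $-712353902 - 155 \sqrt{79} \approx -7.1235 \cdot 10^{8}$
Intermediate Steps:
$B{\left(F \right)} = -35 - F$
$z = -712353902$ ($z = \left(14893 + 24^{3}\right) \left(-24871 - -65\right) = \left(14893 + 13824\right) \left(-24871 + \left(-35 + 100\right)\right) = 28717 \left(-24871 + 65\right) = 28717 \left(-24806\right) = -712353902$)
$z + m{\left(I - 15 \right)} = -712353902 - 155 \sqrt{94 - 15} = -712353902 - 155 \sqrt{79}$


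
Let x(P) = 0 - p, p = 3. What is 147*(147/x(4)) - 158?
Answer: -7361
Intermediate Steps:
x(P) = -3 (x(P) = 0 - 1*3 = 0 - 3 = -3)
147*(147/x(4)) - 158 = 147*(147/(-3)) - 158 = 147*(147*(-⅓)) - 158 = 147*(-49) - 158 = -7203 - 158 = -7361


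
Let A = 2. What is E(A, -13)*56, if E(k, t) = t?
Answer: -728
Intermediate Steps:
E(A, -13)*56 = -13*56 = -728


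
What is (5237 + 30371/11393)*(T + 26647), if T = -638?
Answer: 1552620571608/11393 ≈ 1.3628e+8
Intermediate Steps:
(5237 + 30371/11393)*(T + 26647) = (5237 + 30371/11393)*(-638 + 26647) = (5237 + 30371*(1/11393))*26009 = (5237 + 30371/11393)*26009 = (59695512/11393)*26009 = 1552620571608/11393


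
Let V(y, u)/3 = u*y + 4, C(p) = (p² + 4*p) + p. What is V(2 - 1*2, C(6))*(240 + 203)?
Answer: 5316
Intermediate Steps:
C(p) = p² + 5*p
V(y, u) = 12 + 3*u*y (V(y, u) = 3*(u*y + 4) = 3*(4 + u*y) = 12 + 3*u*y)
V(2 - 1*2, C(6))*(240 + 203) = (12 + 3*(6*(5 + 6))*(2 - 1*2))*(240 + 203) = (12 + 3*(6*11)*(2 - 2))*443 = (12 + 3*66*0)*443 = (12 + 0)*443 = 12*443 = 5316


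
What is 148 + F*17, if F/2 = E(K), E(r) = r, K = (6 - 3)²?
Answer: 454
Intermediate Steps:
K = 9 (K = 3² = 9)
F = 18 (F = 2*9 = 18)
148 + F*17 = 148 + 18*17 = 148 + 306 = 454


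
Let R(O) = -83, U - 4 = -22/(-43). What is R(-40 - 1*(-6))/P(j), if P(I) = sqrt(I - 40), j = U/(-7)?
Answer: 83*I*sqrt(3682434)/12234 ≈ 13.019*I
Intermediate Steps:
U = 194/43 (U = 4 - 22/(-43) = 4 - 22*(-1/43) = 4 + 22/43 = 194/43 ≈ 4.5116)
j = -194/301 (j = (194/43)/(-7) = (194/43)*(-1/7) = -194/301 ≈ -0.64452)
P(I) = sqrt(-40 + I)
R(-40 - 1*(-6))/P(j) = -83/sqrt(-40 - 194/301) = -83*(-I*sqrt(3682434)/12234) = -(-83)*I*sqrt(3682434)/12234 = 83*I*sqrt(3682434)/12234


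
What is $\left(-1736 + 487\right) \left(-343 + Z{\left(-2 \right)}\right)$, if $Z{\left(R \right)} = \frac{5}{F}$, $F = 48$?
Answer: $\frac{20557291}{48} \approx 4.2828 \cdot 10^{5}$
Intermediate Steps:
$Z{\left(R \right)} = \frac{5}{48}$
$\left(-1736 + 487\right) \left(-343 + Z{\left(-2 \right)}\right) = \left(-1736 + 487\right) \left(-343 + \frac{5}{48}\right) = \left(-1249\right) \left(- \frac{16459}{48}\right) = \frac{20557291}{48}$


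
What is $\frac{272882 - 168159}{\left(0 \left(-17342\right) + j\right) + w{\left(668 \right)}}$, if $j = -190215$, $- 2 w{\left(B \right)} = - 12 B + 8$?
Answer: $- \frac{104723}{186211} \approx -0.56239$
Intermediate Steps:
$w{\left(B \right)} = -4 + 6 B$ ($w{\left(B \right)} = - \frac{- 12 B + 8}{2} = - \frac{8 - 12 B}{2} = -4 + 6 B$)
$\frac{272882 - 168159}{\left(0 \left(-17342\right) + j\right) + w{\left(668 \right)}} = \frac{272882 - 168159}{\left(0 \left(-17342\right) - 190215\right) + \left(-4 + 6 \cdot 668\right)} = \frac{104723}{\left(0 - 190215\right) + \left(-4 + 4008\right)} = \frac{104723}{-190215 + 4004} = \frac{104723}{-186211} = 104723 \left(- \frac{1}{186211}\right) = - \frac{104723}{186211}$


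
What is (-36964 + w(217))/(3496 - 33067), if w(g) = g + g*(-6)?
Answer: 12683/9857 ≈ 1.2867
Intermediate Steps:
w(g) = -5*g (w(g) = g - 6*g = -5*g)
(-36964 + w(217))/(3496 - 33067) = (-36964 - 5*217)/(3496 - 33067) = (-36964 - 1085)/(-29571) = -38049*(-1/29571) = 12683/9857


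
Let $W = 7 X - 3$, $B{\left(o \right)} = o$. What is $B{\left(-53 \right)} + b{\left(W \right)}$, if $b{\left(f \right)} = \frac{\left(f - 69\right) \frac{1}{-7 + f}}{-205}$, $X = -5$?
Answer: $- \frac{489032}{9225} \approx -53.012$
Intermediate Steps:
$W = -38$ ($W = 7 \left(-5\right) - 3 = -35 - 3 = -38$)
$b{\left(f \right)} = - \frac{-69 + f}{205 \left(-7 + f\right)}$ ($b{\left(f \right)} = \frac{-69 + f}{-7 + f} \left(- \frac{1}{205}\right) = - \frac{-69 + f}{205 \left(-7 + f\right)}$)
$B{\left(-53 \right)} + b{\left(W \right)} = -53 + \frac{69 - -38}{205 \left(-7 - 38\right)} = -53 + \frac{69 + 38}{205 \left(-45\right)} = -53 + \frac{1}{205} \left(- \frac{1}{45}\right) 107 = -53 - \frac{107}{9225} = - \frac{489032}{9225}$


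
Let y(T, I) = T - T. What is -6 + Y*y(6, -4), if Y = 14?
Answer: -6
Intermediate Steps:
y(T, I) = 0
-6 + Y*y(6, -4) = -6 + 14*0 = -6 + 0 = -6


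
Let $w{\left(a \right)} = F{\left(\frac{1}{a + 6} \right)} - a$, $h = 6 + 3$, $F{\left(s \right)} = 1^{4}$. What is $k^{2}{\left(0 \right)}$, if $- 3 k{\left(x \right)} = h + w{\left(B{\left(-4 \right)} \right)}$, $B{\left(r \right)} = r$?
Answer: $\frac{196}{9} \approx 21.778$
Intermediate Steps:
$F{\left(s \right)} = 1$
$h = 9$
$w{\left(a \right)} = 1 - a$
$k{\left(x \right)} = - \frac{14}{3}$ ($k{\left(x \right)} = - \frac{9 + \left(1 - -4\right)}{3} = - \frac{9 + \left(1 + 4\right)}{3} = - \frac{9 + 5}{3} = \left(- \frac{1}{3}\right) 14 = - \frac{14}{3}$)
$k^{2}{\left(0 \right)} = \left(- \frac{14}{3}\right)^{2} = \frac{196}{9}$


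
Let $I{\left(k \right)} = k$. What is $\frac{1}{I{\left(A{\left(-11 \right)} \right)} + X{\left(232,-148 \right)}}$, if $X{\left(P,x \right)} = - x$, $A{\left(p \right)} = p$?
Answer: $\frac{1}{137} \approx 0.0072993$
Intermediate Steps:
$\frac{1}{I{\left(A{\left(-11 \right)} \right)} + X{\left(232,-148 \right)}} = \frac{1}{-11 - -148} = \frac{1}{-11 + 148} = \frac{1}{137}$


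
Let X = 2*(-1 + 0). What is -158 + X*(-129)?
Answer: 100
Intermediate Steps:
X = -2 (X = 2*(-1) = -2)
-158 + X*(-129) = -158 - 2*(-129) = -158 + 258 = 100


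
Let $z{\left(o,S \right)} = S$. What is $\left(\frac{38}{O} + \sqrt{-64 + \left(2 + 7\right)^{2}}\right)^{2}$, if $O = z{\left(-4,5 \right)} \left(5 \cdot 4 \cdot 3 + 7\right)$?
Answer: $\frac{1909269}{112225} + \frac{76 \sqrt{17}}{335} \approx 17.948$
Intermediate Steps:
$O = 335$ ($O = 5 \left(5 \cdot 4 \cdot 3 + 7\right) = 5 \left(20 \cdot 3 + 7\right) = 5 \left(60 + 7\right) = 5 \cdot 67 = 335$)
$\left(\frac{38}{O} + \sqrt{-64 + \left(2 + 7\right)^{2}}\right)^{2} = \left(\frac{38}{335} + \sqrt{-64 + \left(2 + 7\right)^{2}}\right)^{2} = \left(38 \cdot \frac{1}{335} + \sqrt{-64 + 9^{2}}\right)^{2} = \left(\frac{38}{335} + \sqrt{-64 + 81}\right)^{2} = \left(\frac{38}{335} + \sqrt{17}\right)^{2}$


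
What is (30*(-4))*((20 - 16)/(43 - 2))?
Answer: -480/41 ≈ -11.707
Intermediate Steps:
(30*(-4))*((20 - 16)/(43 - 2)) = -480/41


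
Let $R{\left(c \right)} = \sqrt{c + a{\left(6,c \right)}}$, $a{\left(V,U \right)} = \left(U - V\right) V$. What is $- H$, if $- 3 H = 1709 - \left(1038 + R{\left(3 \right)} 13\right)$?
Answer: $\frac{671}{3} - \frac{13 i \sqrt{15}}{3} \approx 223.67 - 16.783 i$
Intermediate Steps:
$a{\left(V,U \right)} = V \left(U - V\right)$
$R{\left(c \right)} = \sqrt{-36 + 7 c}$ ($R{\left(c \right)} = \sqrt{c + 6 \left(c - 6\right)} = \sqrt{c + 6 \left(-6 + c\right)} = \sqrt{c + \left(-36 + 6 c\right)} = \sqrt{-36 + 7 c}$)
$H = - \frac{671}{3} + \frac{13 i \sqrt{15}}{3}$ ($H = - \frac{1709 - \left(1038 + \sqrt{-36 + 7 \cdot 3} \cdot 13\right)}{3} = - \frac{1709 - \left(1038 + \sqrt{-36 + 21} \cdot 13\right)}{3} = - \frac{1709 - \left(1038 + \sqrt{-15} \cdot 13\right)}{3} = - \frac{1709 - \left(1038 + i \sqrt{15} \cdot 13\right)}{3} = - \frac{1709 - \left(1038 + 13 i \sqrt{15}\right)}{3} = - \frac{671 - 13 i \sqrt{15}}{3} = - \frac{671}{3} + \frac{13 i \sqrt{15}}{3} \approx -223.67 + 16.783 i$)
$- H = - (- \frac{671}{3} + \frac{13 i \sqrt{15}}{3}) = \frac{671}{3} - \frac{13 i \sqrt{15}}{3}$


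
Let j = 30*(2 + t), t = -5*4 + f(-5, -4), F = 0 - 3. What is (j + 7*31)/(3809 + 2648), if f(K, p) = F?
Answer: -413/6457 ≈ -0.063962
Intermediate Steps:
F = -3
f(K, p) = -3
t = -23 (t = -5*4 - 3 = -20 - 3 = -23)
j = -630 (j = 30*(2 - 23) = 30*(-21) = -630)
(j + 7*31)/(3809 + 2648) = (-630 + 7*31)/(3809 + 2648) = (-630 + 217)/6457 = -413*1/6457 = -413/6457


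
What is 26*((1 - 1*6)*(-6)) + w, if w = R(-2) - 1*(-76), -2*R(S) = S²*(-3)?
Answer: 862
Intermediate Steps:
R(S) = 3*S²/2 (R(S) = -S²*(-3)/2 = -(-3)*S²/2 = 3*S²/2)
w = 82 (w = (3/2)*(-2)² - 1*(-76) = (3/2)*4 + 76 = 6 + 76 = 82)
26*((1 - 1*6)*(-6)) + w = 26*((1 - 1*6)*(-6)) + 82 = 26*((1 - 6)*(-6)) + 82 = 26*(-5*(-6)) + 82 = 26*30 + 82 = 780 + 82 = 862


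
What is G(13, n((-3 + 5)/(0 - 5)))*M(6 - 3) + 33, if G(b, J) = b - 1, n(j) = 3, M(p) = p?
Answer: 69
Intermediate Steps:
G(b, J) = -1 + b
G(13, n((-3 + 5)/(0 - 5)))*M(6 - 3) + 33 = (-1 + 13)*(6 - 3) + 33 = 12*3 + 33 = 36 + 33 = 69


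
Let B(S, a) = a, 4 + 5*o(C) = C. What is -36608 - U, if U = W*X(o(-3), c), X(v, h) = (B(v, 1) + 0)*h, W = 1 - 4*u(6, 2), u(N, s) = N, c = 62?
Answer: -35182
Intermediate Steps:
o(C) = -⅘ + C/5
W = -23 (W = 1 - 4*6 = 1 - 24 = -23)
X(v, h) = h (X(v, h) = (1 + 0)*h = 1*h = h)
U = -1426 (U = -23*62 = -1426)
-36608 - U = -36608 - 1*(-1426) = -36608 + 1426 = -35182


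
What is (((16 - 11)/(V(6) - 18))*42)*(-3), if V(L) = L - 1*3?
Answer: 42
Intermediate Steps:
V(L) = -3 + L (V(L) = L - 3 = -3 + L)
(((16 - 11)/(V(6) - 18))*42)*(-3) = (((16 - 11)/((-3 + 6) - 18))*42)*(-3) = ((5/(3 - 18))*42)*(-3) = ((5/(-15))*42)*(-3) = ((5*(-1/15))*42)*(-3) = -1/3*42*(-3) = -14*(-3) = 42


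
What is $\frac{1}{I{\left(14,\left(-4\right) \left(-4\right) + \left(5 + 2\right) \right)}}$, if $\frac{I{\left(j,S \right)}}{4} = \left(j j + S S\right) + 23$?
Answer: $\frac{1}{2992} \approx 0.00033422$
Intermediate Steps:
$I{\left(j,S \right)} = 92 + 4 S^{2} + 4 j^{2}$ ($I{\left(j,S \right)} = 4 \left(\left(j j + S S\right) + 23\right) = 4 \left(\left(j^{2} + S^{2}\right) + 23\right) = 4 \left(\left(S^{2} + j^{2}\right) + 23\right) = 4 \left(23 + S^{2} + j^{2}\right) = 92 + 4 S^{2} + 4 j^{2}$)
$\frac{1}{I{\left(14,\left(-4\right) \left(-4\right) + \left(5 + 2\right) \right)}} = \frac{1}{92 + 4 \left(\left(-4\right) \left(-4\right) + \left(5 + 2\right)\right)^{2} + 4 \cdot 14^{2}} = \frac{1}{92 + 4 \left(16 + 7\right)^{2} + 4 \cdot 196} = \frac{1}{92 + 4 \cdot 23^{2} + 784} = \frac{1}{92 + 4 \cdot 529 + 784} = \frac{1}{92 + 2116 + 784} = \frac{1}{2992}$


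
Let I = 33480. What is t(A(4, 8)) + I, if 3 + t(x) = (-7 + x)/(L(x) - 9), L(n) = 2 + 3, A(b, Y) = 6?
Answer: 133909/4 ≈ 33477.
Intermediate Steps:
L(n) = 5
t(x) = -5/4 - x/4 (t(x) = -3 + (-7 + x)/(5 - 9) = -3 + (-7 + x)/(-4) = -3 + (-7 + x)*(-¼) = -3 + (7/4 - x/4) = -5/4 - x/4)
t(A(4, 8)) + I = (-5/4 - ¼*6) + 33480 = (-5/4 - 3/2) + 33480 = -11/4 + 33480 = 133909/4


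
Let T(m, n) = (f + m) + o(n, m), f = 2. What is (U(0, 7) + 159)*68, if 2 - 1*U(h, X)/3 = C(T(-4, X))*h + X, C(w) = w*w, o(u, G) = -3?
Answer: 9792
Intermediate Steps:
T(m, n) = -1 + m (T(m, n) = (2 + m) - 3 = -1 + m)
C(w) = w²
U(h, X) = 6 - 75*h - 3*X (U(h, X) = 6 - 3*((-1 - 4)²*h + X) = 6 - 3*((-5)²*h + X) = 6 - 3*(25*h + X) = 6 - 3*(X + 25*h) = 6 + (-75*h - 3*X) = 6 - 75*h - 3*X)
(U(0, 7) + 159)*68 = ((6 - 75*0 - 3*7) + 159)*68 = ((6 + 0 - 21) + 159)*68 = (-15 + 159)*68 = 144*68 = 9792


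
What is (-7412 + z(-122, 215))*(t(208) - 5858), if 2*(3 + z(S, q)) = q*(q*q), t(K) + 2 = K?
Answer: -28043938170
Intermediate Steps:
t(K) = -2 + K
z(S, q) = -3 + q³/2 (z(S, q) = -3 + (q*(q*q))/2 = -3 + (q*q²)/2 = -3 + q³/2)
(-7412 + z(-122, 215))*(t(208) - 5858) = (-7412 + (-3 + (½)*215³))*((-2 + 208) - 5858) = (-7412 + (-3 + (½)*9938375))*(206 - 5858) = (-7412 + (-3 + 9938375/2))*(-5652) = (-7412 + 9938369/2)*(-5652) = (9923545/2)*(-5652) = -28043938170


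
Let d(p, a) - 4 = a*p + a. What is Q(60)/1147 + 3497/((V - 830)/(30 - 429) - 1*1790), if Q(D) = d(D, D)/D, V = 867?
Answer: -23351937863/12288619635 ≈ -1.9003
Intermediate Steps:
d(p, a) = 4 + a + a*p (d(p, a) = 4 + (a*p + a) = 4 + (a + a*p) = 4 + a + a*p)
Q(D) = (4 + D + D²)/D (Q(D) = (4 + D + D*D)/D = (4 + D + D²)/D)
Q(60)/1147 + 3497/((V - 830)/(30 - 429) - 1*1790) = (1 + 60 + 4/60)/1147 + 3497/((867 - 830)/(30 - 429) - 1*1790) = (1 + 60 + 4*(1/60))*(1/1147) + 3497/(37/(-399) - 1790) = (1 + 60 + 1/15)*(1/1147) + 3497/(37*(-1/399) - 1790) = (916/15)*(1/1147) + 3497/(-37/399 - 1790) = 916/17205 + 3497/(-714247/399) = 916/17205 + 3497*(-399/714247) = 916/17205 - 1395303/714247 = -23351937863/12288619635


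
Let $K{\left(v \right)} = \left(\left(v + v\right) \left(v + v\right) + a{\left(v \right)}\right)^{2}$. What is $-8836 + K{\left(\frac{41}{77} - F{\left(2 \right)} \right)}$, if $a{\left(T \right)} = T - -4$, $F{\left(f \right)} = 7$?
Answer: $\frac{644671122720}{35153041} \approx 18339.0$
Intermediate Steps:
$a{\left(T \right)} = 4 + T$ ($a{\left(T \right)} = T + 4 = 4 + T$)
$K{\left(v \right)} = \left(4 + v + 4 v^{2}\right)^{2}$ ($K{\left(v \right)} = \left(\left(v + v\right) \left(v + v\right) + \left(4 + v\right)\right)^{2} = \left(2 v 2 v + \left(4 + v\right)\right)^{2} = \left(4 v^{2} + \left(4 + v\right)\right)^{2} = \left(4 + v + 4 v^{2}\right)^{2}$)
$-8836 + K{\left(\frac{41}{77} - F{\left(2 \right)} \right)} = -8836 + \left(4 + \left(\frac{41}{77} - 7\right) + 4 \left(\frac{41}{77} - 7\right)^{2}\right)^{2} = -8836 + \left(4 - \frac{498}{77} + 4 \left(- \frac{498}{77}\right)^{2}\right)^{2} = -8836 + \left(4 - \frac{498}{77} + 4 \cdot \frac{248004}{5929}\right)^{2} = -8836 + \left(4 - \frac{498}{77} + \frac{992016}{5929}\right)^{2} = -8836 + \left(\frac{977386}{5929}\right)^{2} = -8836 + \frac{955283392996}{35153041} = \frac{644671122720}{35153041}$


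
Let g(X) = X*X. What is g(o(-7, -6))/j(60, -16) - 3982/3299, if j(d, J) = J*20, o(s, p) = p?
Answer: -348251/263920 ≈ -1.3195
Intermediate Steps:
g(X) = X**2
j(d, J) = 20*J
g(o(-7, -6))/j(60, -16) - 3982/3299 = (-6)**2/((20*(-16))) - 3982/3299 = 36/(-320) - 3982*1/3299 = 36*(-1/320) - 3982/3299 = -9/80 - 3982/3299 = -348251/263920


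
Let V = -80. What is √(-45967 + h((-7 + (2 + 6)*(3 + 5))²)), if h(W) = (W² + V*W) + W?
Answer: √10253363 ≈ 3202.1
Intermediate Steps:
h(W) = W² - 79*W (h(W) = (W² - 80*W) + W = W² - 79*W)
√(-45967 + h((-7 + (2 + 6)*(3 + 5))²)) = √(-45967 + (-7 + (2 + 6)*(3 + 5))²*(-79 + (-7 + (2 + 6)*(3 + 5))²)) = √(-45967 + (-7 + 8*8)²*(-79 + (-7 + 8*8)²)) = √(-45967 + (-7 + 64)²*(-79 + (-7 + 64)²)) = √(-45967 + 57²*(-79 + 57²)) = √(-45967 + 3249*(-79 + 3249)) = √(-45967 + 3249*3170) = √(-45967 + 10299330) = √10253363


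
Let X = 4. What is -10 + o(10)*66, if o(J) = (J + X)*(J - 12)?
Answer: -1858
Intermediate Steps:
o(J) = (-12 + J)*(4 + J) (o(J) = (J + 4)*(J - 12) = (4 + J)*(-12 + J) = (-12 + J)*(4 + J))
-10 + o(10)*66 = -10 + (-48 + 10**2 - 8*10)*66 = -10 + (-48 + 100 - 80)*66 = -10 - 28*66 = -10 - 1848 = -1858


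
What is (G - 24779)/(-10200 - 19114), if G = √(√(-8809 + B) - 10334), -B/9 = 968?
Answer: 24779/29314 - √(-10334 + I*√17521)/29314 ≈ 0.84527 - 0.0034679*I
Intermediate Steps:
B = -8712 (B = -9*968 = -8712)
G = √(-10334 + I*√17521) (G = √(√(-8809 - 8712) - 10334) = √(√(-17521) - 10334) = √(I*√17521 - 10334) = √(-10334 + I*√17521) ≈ 0.651 + 101.66*I)
(G - 24779)/(-10200 - 19114) = (√(-10334 + I*√17521) - 24779)/(-10200 - 19114) = (-24779 + √(-10334 + I*√17521))/(-29314) = (-24779 + √(-10334 + I*√17521))*(-1/29314) = 24779/29314 - √(-10334 + I*√17521)/29314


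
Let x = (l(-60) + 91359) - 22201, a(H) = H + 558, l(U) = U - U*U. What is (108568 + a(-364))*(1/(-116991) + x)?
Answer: 277802674447318/38997 ≈ 7.1237e+9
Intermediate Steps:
l(U) = U - U²
a(H) = 558 + H
x = 65498 (x = (-60*(1 - 1*(-60)) + 91359) - 22201 = (-60*(1 + 60) + 91359) - 22201 = (-60*61 + 91359) - 22201 = (-3660 + 91359) - 22201 = 87699 - 22201 = 65498)
(108568 + a(-364))*(1/(-116991) + x) = (108568 + (558 - 364))*(1/(-116991) + 65498) = (108568 + 194)*(-1/116991 + 65498) = 108762*(7662676517/116991) = 277802674447318/38997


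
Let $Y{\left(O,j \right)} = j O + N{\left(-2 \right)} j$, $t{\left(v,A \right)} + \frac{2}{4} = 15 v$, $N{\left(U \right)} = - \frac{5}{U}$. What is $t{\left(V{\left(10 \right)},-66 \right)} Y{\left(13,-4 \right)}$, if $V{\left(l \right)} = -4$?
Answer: $3751$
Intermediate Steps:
$t{\left(v,A \right)} = - \frac{1}{2} + 15 v$
$Y{\left(O,j \right)} = \frac{5 j}{2} + O j$ ($Y{\left(O,j \right)} = j O + - \frac{5}{-2} j = O j + \left(-5\right) \left(- \frac{1}{2}\right) j = O j + \frac{5 j}{2} = \frac{5 j}{2} + O j$)
$t{\left(V{\left(10 \right)},-66 \right)} Y{\left(13,-4 \right)} = \left(- \frac{1}{2} + 15 \left(-4\right)\right) \frac{1}{2} \left(-4\right) \left(5 + 2 \cdot 13\right) = \left(- \frac{1}{2} - 60\right) \frac{1}{2} \left(-4\right) \left(5 + 26\right) = - \frac{121 \cdot \frac{1}{2} \left(-4\right) 31}{2} = \left(- \frac{121}{2}\right) \left(-62\right) = 3751$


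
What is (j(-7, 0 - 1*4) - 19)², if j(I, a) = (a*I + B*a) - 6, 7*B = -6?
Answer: 2025/49 ≈ 41.327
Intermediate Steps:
B = -6/7 (B = (⅐)*(-6) = -6/7 ≈ -0.85714)
j(I, a) = -6 - 6*a/7 + I*a (j(I, a) = (a*I - 6*a/7) - 6 = (I*a - 6*a/7) - 6 = (-6*a/7 + I*a) - 6 = -6 - 6*a/7 + I*a)
(j(-7, 0 - 1*4) - 19)² = ((-6 - 6*(0 - 1*4)/7 - 7*(0 - 1*4)) - 19)² = ((-6 - 6*(0 - 4)/7 - 7*(0 - 4)) - 19)² = ((-6 - 6/7*(-4) - 7*(-4)) - 19)² = ((-6 + 24/7 + 28) - 19)² = (178/7 - 19)² = (45/7)² = 2025/49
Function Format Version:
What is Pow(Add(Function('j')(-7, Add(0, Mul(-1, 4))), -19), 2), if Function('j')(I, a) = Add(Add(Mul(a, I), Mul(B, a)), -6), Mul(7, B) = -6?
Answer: Rational(2025, 49) ≈ 41.327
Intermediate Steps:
B = Rational(-6, 7) (B = Mul(Rational(1, 7), -6) = Rational(-6, 7) ≈ -0.85714)
Function('j')(I, a) = Add(-6, Mul(Rational(-6, 7), a), Mul(I, a)) (Function('j')(I, a) = Add(Add(Mul(a, I), Mul(Rational(-6, 7), a)), -6) = Add(Add(Mul(I, a), Mul(Rational(-6, 7), a)), -6) = Add(Add(Mul(Rational(-6, 7), a), Mul(I, a)), -6) = Add(-6, Mul(Rational(-6, 7), a), Mul(I, a)))
Pow(Add(Function('j')(-7, Add(0, Mul(-1, 4))), -19), 2) = Pow(Add(Add(-6, Mul(Rational(-6, 7), Add(0, Mul(-1, 4))), Mul(-7, Add(0, Mul(-1, 4)))), -19), 2) = Pow(Add(Add(-6, Mul(Rational(-6, 7), Add(0, -4)), Mul(-7, Add(0, -4))), -19), 2) = Pow(Add(Add(-6, Mul(Rational(-6, 7), -4), Mul(-7, -4)), -19), 2) = Pow(Add(Add(-6, Rational(24, 7), 28), -19), 2) = Pow(Add(Rational(178, 7), -19), 2) = Pow(Rational(45, 7), 2) = Rational(2025, 49)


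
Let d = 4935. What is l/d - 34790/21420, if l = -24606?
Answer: -3327377/503370 ≈ -6.6102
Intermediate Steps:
l/d - 34790/21420 = -24606/4935 - 34790/21420 = -24606*1/4935 - 34790*1/21420 = -8202/1645 - 497/306 = -3327377/503370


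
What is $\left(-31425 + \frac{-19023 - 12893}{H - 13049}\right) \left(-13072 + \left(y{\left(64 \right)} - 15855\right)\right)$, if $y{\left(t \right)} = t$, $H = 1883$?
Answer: $\frac{1687810269357}{1861} \approx 9.0694 \cdot 10^{8}$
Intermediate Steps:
$\left(-31425 + \frac{-19023 - 12893}{H - 13049}\right) \left(-13072 + \left(y{\left(64 \right)} - 15855\right)\right) = \left(-31425 + \frac{-19023 - 12893}{1883 - 13049}\right) \left(-13072 + \left(64 - 15855\right)\right) = \left(-31425 - \frac{31916}{-11166}\right) \left(-13072 + \left(64 - 15855\right)\right) = \left(-31425 - - \frac{15958}{5583}\right) \left(-13072 - 15791\right) = \left(-31425 + \frac{15958}{5583}\right) \left(-28863\right) = \left(- \frac{175429817}{5583}\right) \left(-28863\right) = \frac{1687810269357}{1861}$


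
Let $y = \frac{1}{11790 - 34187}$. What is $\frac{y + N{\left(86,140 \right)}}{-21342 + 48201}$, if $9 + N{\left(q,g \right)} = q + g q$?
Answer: $\frac{271384448}{601561023} \approx 0.45113$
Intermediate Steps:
$N{\left(q,g \right)} = -9 + q + g q$ ($N{\left(q,g \right)} = -9 + \left(q + g q\right) = -9 + q + g q$)
$y = - \frac{1}{22397}$ ($y = \frac{1}{-22397} = - \frac{1}{22397} \approx -4.4649 \cdot 10^{-5}$)
$\frac{y + N{\left(86,140 \right)}}{-21342 + 48201} = \frac{- \frac{1}{22397} + \left(-9 + 86 + 140 \cdot 86\right)}{-21342 + 48201} = \frac{- \frac{1}{22397} + \left(-9 + 86 + 12040\right)}{26859} = \left(- \frac{1}{22397} + 12117\right) \frac{1}{26859} = \frac{271384448}{22397} \cdot \frac{1}{26859} = \frac{271384448}{601561023}$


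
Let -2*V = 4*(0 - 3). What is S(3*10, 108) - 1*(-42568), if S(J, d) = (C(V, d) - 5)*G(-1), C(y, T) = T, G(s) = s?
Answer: 42465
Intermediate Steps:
V = 6 (V = -2*(0 - 3) = -2*(-3) = -½*(-12) = 6)
S(J, d) = 5 - d (S(J, d) = (d - 5)*(-1) = (-5 + d)*(-1) = 5 - d)
S(3*10, 108) - 1*(-42568) = (5 - 1*108) - 1*(-42568) = (5 - 108) + 42568 = -103 + 42568 = 42465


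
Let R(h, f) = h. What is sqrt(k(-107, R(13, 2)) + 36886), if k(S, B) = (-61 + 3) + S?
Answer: sqrt(36721) ≈ 191.63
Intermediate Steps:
k(S, B) = -58 + S
sqrt(k(-107, R(13, 2)) + 36886) = sqrt((-58 - 107) + 36886) = sqrt(-165 + 36886) = sqrt(36721)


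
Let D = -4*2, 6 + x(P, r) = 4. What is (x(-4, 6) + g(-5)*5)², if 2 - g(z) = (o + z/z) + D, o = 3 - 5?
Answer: 2809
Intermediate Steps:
x(P, r) = -2 (x(P, r) = -6 + 4 = -2)
o = -2
D = -8
g(z) = 11 (g(z) = 2 - ((-2 + z/z) - 8) = 2 - ((-2 + 1) - 8) = 2 - (-1 - 8) = 2 - 1*(-9) = 2 + 9 = 11)
(x(-4, 6) + g(-5)*5)² = (-2 + 11*5)² = (-2 + 55)² = 53² = 2809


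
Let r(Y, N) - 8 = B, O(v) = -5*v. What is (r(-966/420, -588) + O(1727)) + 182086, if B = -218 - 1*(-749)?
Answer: 173990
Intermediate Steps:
B = 531 (B = -218 + 749 = 531)
r(Y, N) = 539 (r(Y, N) = 8 + 531 = 539)
(r(-966/420, -588) + O(1727)) + 182086 = (539 - 5*1727) + 182086 = (539 - 8635) + 182086 = -8096 + 182086 = 173990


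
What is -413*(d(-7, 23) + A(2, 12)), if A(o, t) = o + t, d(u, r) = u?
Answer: -2891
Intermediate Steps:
-413*(d(-7, 23) + A(2, 12)) = -413*(-7 + (2 + 12)) = -413*(-7 + 14) = -413*7 = -2891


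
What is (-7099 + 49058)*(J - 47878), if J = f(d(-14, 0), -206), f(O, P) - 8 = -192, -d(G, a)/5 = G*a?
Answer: -2016633458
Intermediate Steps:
d(G, a) = -5*G*a
f(O, P) = -184 (f(O, P) = 8 - 192 = -184)
J = -184
(-7099 + 49058)*(J - 47878) = (-7099 + 49058)*(-184 - 47878) = 41959*(-48062) = -2016633458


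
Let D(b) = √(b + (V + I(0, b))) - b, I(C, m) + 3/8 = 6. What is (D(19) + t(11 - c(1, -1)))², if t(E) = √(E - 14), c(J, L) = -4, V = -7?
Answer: (72 - √282)²/16 ≈ 190.49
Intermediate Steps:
I(C, m) = 45/8 (I(C, m) = -3/8 + 6 = 45/8)
D(b) = √(-11/8 + b) - b (D(b) = √(b + (-7 + 45/8)) - b = √(b - 11/8) - b = √(-11/8 + b) - b)
t(E) = √(-14 + E)
(D(19) + t(11 - c(1, -1)))² = ((-1*19 + √(-22 + 16*19)/4) + √(-14 + (11 - 1*(-4))))² = ((-19 + √(-22 + 304)/4) + √(-14 + (11 + 4)))² = ((-19 + √282/4) + √(-14 + 15))² = ((-19 + √282/4) + √1)² = ((-19 + √282/4) + 1)² = (-18 + √282/4)²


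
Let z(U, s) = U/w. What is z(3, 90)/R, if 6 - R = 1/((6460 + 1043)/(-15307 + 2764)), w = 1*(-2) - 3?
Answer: -7503/95935 ≈ -0.078209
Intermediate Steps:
w = -5 (w = -2 - 3 = -5)
z(U, s) = -U/5 (z(U, s) = U/(-5) = U*(-1/5) = -U/5)
R = 19187/2501 (R = 6 - 1/((6460 + 1043)/(-15307 + 2764)) = 6 - 1/(7503/(-12543)) = 6 - 1/(7503*(-1/12543)) = 6 - 1/(-2501/4181) = 6 - 1*(-4181/2501) = 6 + 4181/2501 = 19187/2501 ≈ 7.6717)
z(3, 90)/R = (-1/5*3)/(19187/2501) = -3/5*2501/19187 = -7503/95935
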